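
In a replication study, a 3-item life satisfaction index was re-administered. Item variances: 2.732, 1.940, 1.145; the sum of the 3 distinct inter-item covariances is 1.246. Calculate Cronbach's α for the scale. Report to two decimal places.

ΣVar(i) = 2.732 + 1.940 + 1.145 = 5.817
Sum of distinct covariances = 1.246
σ²_T = ΣVar(i) + 2·Σcov = 5.817 + 2 × 1.246 = 8.309
α = (3/2)·(1 − 5.817/8.309) = 0.45

Cronbach's α = 0.45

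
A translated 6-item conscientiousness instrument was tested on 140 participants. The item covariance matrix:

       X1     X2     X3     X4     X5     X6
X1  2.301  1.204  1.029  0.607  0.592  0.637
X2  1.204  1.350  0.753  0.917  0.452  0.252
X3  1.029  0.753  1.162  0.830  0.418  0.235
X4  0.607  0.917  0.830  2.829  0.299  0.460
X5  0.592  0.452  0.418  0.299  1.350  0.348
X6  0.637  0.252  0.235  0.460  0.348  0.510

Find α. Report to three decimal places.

Σσᵢ² = 2.301 + 1.350 + 1.162 + 2.829 + 1.350 + 0.510 = 9.502
Σ_{i<j} σ_ij = 9.033
Var(T) = 9.502 + 2 × 9.033 = 27.568
α = (k/(k−1))·(1 − Σσᵢ²/Var(T)) = (6/5)·(1 − 9.502/27.568) = 0.786

α = 0.786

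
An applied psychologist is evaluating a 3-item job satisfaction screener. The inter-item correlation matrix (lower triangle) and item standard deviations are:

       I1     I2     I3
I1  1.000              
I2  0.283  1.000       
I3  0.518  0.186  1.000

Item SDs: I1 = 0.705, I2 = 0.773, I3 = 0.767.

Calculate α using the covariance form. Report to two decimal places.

α = 0.59

Σσ²ᵢ = 0.705² + 0.773² + 0.767² = 1.6828
Covariances σ_ij = r_ij · s_i · s_j:
  σ(I1,I2) = 0.283 × 0.705 × 0.773 = 0.1542
  σ(I1,I3) = 0.518 × 0.705 × 0.767 = 0.2801
  σ(I2,I3) = 0.186 × 0.773 × 0.767 = 0.1103
σ²_T = Σσ²ᵢ + 2·Σσ_ij = 1.6828 + 2 × 0.5446 = 2.7720
α = (3/2)·(1 − 1.6828/2.7720) = 0.59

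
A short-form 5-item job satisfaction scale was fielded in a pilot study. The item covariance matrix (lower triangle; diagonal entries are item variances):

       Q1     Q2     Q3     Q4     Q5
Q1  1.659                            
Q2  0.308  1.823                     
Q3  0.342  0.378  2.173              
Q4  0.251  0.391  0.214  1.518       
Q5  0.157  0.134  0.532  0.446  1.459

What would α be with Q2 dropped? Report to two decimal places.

α = 0.48

Remaining items: Q1, Q3, Q4, Q5 (k = 4).
ΣVar(i) = 1.659 + 2.173 + 1.518 + 1.459 = 6.809
σ²_T = 6.809 + 2 × 1.942 = 10.693
α (item deleted) = (4/3)·(1 − 6.809/10.693) = 0.48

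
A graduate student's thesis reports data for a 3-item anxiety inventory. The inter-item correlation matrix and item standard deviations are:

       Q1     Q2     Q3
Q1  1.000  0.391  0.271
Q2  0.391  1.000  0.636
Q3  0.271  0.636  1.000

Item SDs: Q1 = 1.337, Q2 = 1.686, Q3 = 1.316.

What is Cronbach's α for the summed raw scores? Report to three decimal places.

Σσ²ᵢ = 1.337² + 1.686² + 1.316² = 6.3620
Covariances σ_ij = r_ij · s_i · s_j:
  σ(Q1,Q2) = 0.391 × 1.337 × 1.686 = 0.8814
  σ(Q1,Q3) = 0.271 × 1.337 × 1.316 = 0.4768
  σ(Q2,Q3) = 0.636 × 1.686 × 1.316 = 1.4111
σ²_T = Σσ²ᵢ + 2·Σσ_ij = 6.3620 + 2 × 2.7693 = 11.9006
α = (3/2)·(1 − 6.3620/11.9006) = 0.698

α = 0.698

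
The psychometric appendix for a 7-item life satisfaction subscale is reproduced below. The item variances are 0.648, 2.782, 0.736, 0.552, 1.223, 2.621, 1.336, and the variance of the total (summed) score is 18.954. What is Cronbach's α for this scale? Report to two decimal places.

α = 0.56

Σσᵢ² = 0.648 + 2.782 + 0.736 + 0.552 + 1.223 + 2.621 + 1.336 = 9.898
α = (k/(k−1))·(1 − Σσᵢ²/Var(T)) = (7/6)·(1 − 9.898/18.954) = 0.56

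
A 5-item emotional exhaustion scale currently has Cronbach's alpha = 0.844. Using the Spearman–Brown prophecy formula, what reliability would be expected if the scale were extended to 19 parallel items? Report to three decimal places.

predicted reliability = 0.954

Length factor m = 19/5 = 3.8000
α' = m·α / (1 + (m−1)·α)
   = 19/5 × 0.844 / (1 + (19/5 − 1) × 0.844)
   = 3.2072 / 3.3632 = 0.954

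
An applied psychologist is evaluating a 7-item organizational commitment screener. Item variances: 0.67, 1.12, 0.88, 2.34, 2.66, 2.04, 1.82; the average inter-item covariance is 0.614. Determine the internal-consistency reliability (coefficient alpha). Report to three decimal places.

α = 0.806

ΣVar(i) = 0.67 + 1.12 + 0.88 + 2.34 + 2.66 + 2.04 + 1.82 = 11.53
Sum of the 21 distinct covariances = 21 × 0.614 = 12.894
Var(T) = ΣVar(i) + 2·Σcov = 11.53 + 2 × 12.894 = 37.318
α = (7/6)·(1 − 11.53/37.318) = 0.806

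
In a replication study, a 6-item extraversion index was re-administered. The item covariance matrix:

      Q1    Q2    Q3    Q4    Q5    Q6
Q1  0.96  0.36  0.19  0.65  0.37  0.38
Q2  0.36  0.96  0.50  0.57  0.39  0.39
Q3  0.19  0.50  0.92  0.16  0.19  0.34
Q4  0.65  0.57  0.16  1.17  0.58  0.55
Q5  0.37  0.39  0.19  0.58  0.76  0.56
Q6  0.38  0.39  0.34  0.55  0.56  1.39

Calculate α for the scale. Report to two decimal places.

ΣVar(i) = 0.96 + 0.96 + 0.92 + 1.17 + 0.76 + 1.39 = 6.16
Σ_{i<j} σ_ij = 6.18
total variance = 6.16 + 2 × 6.18 = 18.52
α = (k/(k−1))·(1 − ΣVar(i)/total variance) = (6/5)·(1 − 6.16/18.52) = 0.80

α = 0.80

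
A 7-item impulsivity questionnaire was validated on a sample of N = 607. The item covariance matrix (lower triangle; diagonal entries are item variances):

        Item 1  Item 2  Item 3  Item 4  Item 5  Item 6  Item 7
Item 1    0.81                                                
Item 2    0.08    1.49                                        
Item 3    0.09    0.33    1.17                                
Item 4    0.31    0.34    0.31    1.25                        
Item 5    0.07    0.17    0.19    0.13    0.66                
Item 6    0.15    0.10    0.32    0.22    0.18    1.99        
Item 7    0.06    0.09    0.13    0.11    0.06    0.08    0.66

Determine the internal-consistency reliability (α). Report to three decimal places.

Σσ²ᵢ = 0.81 + 1.49 + 1.17 + 1.25 + 0.66 + 1.99 + 0.66 = 8.03
Sum of the distinct covariances = 3.52
total variance = 8.03 + 2 × 3.52 = 15.07
α = (k/(k−1))·(1 − Σσ²ᵢ/total variance) = (7/6)·(1 − 8.03/15.07) = 0.545

α = 0.545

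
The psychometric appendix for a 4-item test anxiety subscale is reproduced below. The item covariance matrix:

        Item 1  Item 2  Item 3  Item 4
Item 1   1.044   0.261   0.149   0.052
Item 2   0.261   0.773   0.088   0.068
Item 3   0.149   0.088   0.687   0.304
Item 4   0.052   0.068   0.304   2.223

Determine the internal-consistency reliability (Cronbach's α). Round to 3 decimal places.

sum of item variances = 1.044 + 0.773 + 0.687 + 2.223 = 4.727
Σ_{i<j} σ_ij = 0.922
σ²_T = 4.727 + 2 × 0.922 = 6.571
α = (k/(k−1))·(1 − sum of item variances/σ²_T) = (4/3)·(1 − 4.727/6.571) = 0.374

α = 0.374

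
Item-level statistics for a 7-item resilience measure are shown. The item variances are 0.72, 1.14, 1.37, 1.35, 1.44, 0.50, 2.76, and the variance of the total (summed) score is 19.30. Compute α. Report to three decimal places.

ΣVar(i) = 0.72 + 1.14 + 1.37 + 1.35 + 1.44 + 0.50 + 2.76 = 9.28
α = (k/(k−1))·(1 − ΣVar(i)/σ²_total) = (7/6)·(1 − 9.28/19.30) = 0.606

α = 0.606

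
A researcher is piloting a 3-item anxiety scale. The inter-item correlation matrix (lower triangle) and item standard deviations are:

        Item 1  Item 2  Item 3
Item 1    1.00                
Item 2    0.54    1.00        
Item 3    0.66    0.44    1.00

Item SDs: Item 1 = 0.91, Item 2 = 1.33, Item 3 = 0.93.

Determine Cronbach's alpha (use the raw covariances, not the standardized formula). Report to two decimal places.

Σσ²ᵢ = 0.91² + 1.33² + 0.93² = 3.4619
Covariances σ_ij = r_ij · s_i · s_j:
  σ(Item 1,Item 2) = 0.54 × 0.91 × 1.33 = 0.6536
  σ(Item 1,Item 3) = 0.66 × 0.91 × 0.93 = 0.5586
  σ(Item 2,Item 3) = 0.44 × 1.33 × 0.93 = 0.5442
σ²_T = Σσ²ᵢ + 2·Σσ_ij = 3.4619 + 2 × 1.7564 = 6.9747
α = (3/2)·(1 − 3.4619/6.9747) = 0.76

Cronbach's alpha = 0.76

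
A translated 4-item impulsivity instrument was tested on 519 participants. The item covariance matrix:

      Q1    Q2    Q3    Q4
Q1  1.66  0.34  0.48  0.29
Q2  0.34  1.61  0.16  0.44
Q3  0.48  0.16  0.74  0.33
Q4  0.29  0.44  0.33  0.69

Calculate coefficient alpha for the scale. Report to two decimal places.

coefficient alpha = 0.62

Σσ²ᵢ = 1.66 + 1.61 + 0.74 + 0.69 = 4.70
Sum of the distinct covariances = 2.04
Var(T) = 4.70 + 2 × 2.04 = 8.78
α = (k/(k−1))·(1 − Σσ²ᵢ/Var(T)) = (4/3)·(1 − 4.70/8.78) = 0.62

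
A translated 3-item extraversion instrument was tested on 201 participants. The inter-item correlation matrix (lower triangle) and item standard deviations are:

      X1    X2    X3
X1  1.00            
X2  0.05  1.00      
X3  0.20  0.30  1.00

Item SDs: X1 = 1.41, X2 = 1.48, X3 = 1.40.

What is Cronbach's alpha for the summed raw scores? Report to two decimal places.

Cronbach's alpha = 0.40

Σσ²ᵢ = 1.41² + 1.48² + 1.40² = 6.1385
Covariances σ_ij = r_ij · s_i · s_j:
  σ(X1,X2) = 0.05 × 1.41 × 1.48 = 0.1043
  σ(X1,X3) = 0.20 × 1.41 × 1.40 = 0.3948
  σ(X2,X3) = 0.30 × 1.48 × 1.40 = 0.6216
σ²_T = Σσ²ᵢ + 2·Σσ_ij = 6.1385 + 2 × 1.1207 = 8.3799
α = (3/2)·(1 − 6.1385/8.3799) = 0.40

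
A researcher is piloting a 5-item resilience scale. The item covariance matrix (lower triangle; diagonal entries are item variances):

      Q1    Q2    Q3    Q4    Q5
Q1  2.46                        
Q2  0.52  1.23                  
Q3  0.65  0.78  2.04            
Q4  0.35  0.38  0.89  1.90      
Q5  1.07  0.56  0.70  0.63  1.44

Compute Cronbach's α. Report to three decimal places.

Σσᵢ² = 2.46 + 1.23 + 2.04 + 1.90 + 1.44 = 9.07
Σ_{i<j} σ_ij = 6.53
σ²_T = 9.07 + 2 × 6.53 = 22.13
α = (k/(k−1))·(1 − Σσᵢ²/σ²_T) = (5/4)·(1 − 9.07/22.13) = 0.738

Cronbach's α = 0.738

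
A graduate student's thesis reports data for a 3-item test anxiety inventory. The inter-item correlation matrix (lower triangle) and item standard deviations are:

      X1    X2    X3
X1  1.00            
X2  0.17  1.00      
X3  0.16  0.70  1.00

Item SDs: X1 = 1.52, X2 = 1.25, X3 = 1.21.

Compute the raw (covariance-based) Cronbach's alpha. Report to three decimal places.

Σσ²ᵢ = 1.52² + 1.25² + 1.21² = 5.3370
Covariances σ_ij = r_ij · s_i · s_j:
  σ(X1,X2) = 0.17 × 1.52 × 1.25 = 0.3230
  σ(X1,X3) = 0.16 × 1.52 × 1.21 = 0.2943
  σ(X2,X3) = 0.70 × 1.25 × 1.21 = 1.0587
σ²_T = Σσ²ᵢ + 2·Σσ_ij = 5.3370 + 2 × 1.6760 = 8.6890
α = (3/2)·(1 − 5.3370/8.6890) = 0.579

Cronbach's alpha = 0.579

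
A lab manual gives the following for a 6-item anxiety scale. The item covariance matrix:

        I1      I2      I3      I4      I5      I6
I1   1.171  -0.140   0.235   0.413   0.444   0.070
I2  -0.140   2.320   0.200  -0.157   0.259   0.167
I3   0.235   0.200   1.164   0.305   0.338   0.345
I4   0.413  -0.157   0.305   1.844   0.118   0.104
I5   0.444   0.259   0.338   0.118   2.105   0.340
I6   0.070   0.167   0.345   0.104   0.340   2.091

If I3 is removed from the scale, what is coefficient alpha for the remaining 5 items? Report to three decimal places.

coefficient alpha = 0.317

Remaining items: I1, I2, I4, I5, I6 (k = 5).
ΣVar(i) = 1.171 + 2.320 + 1.844 + 2.105 + 2.091 = 9.531
σ²_T = 9.531 + 2 × 1.618 = 12.767
α (item deleted) = (5/4)·(1 − 9.531/12.767) = 0.317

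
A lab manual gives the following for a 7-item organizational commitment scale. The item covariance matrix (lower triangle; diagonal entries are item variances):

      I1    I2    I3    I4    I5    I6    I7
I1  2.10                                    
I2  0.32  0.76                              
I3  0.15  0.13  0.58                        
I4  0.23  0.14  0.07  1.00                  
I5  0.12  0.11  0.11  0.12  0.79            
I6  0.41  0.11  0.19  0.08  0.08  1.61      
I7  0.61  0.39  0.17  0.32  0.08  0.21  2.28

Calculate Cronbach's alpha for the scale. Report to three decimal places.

Σσ²ᵢ = 2.10 + 0.76 + 0.58 + 1.00 + 0.79 + 1.61 + 2.28 = 9.12
Sum of the distinct covariances = 4.15
σ²_total = 9.12 + 2 × 4.15 = 17.42
α = (k/(k−1))·(1 − Σσ²ᵢ/σ²_total) = (7/6)·(1 − 9.12/17.42) = 0.556

Cronbach's alpha = 0.556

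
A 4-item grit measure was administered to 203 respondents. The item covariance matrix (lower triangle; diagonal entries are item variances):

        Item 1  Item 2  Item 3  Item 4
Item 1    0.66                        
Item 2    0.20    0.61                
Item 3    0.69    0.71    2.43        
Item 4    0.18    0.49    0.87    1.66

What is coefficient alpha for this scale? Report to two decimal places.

α = 0.72

Σσ²ᵢ = 0.66 + 0.61 + 2.43 + 1.66 = 5.36
Sum of the distinct covariances = 3.14
σ²_T = 5.36 + 2 × 3.14 = 11.64
α = (k/(k−1))·(1 − Σσ²ᵢ/σ²_T) = (4/3)·(1 − 5.36/11.64) = 0.72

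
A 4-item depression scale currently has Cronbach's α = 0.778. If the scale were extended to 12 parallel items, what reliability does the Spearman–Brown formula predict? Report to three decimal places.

predicted reliability = 0.913

Length factor m = 12/4 = 3.0000
α' = m·α / (1 + (m−1)·α)
   = 12/4 × 0.778 / (1 + (12/4 − 1) × 0.778)
   = 2.3340 / 2.5560 = 0.913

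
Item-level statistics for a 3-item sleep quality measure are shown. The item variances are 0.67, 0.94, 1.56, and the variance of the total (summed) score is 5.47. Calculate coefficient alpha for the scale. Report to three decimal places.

coefficient alpha = 0.631

Σσᵢ² = 0.67 + 0.94 + 1.56 = 3.17
α = (k/(k−1))·(1 − Σσᵢ²/σ²_T) = (3/2)·(1 − 3.17/5.47) = 0.631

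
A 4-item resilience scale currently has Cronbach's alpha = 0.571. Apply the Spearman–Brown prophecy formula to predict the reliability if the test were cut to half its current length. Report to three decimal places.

predicted reliability = 0.400

Length factor m = 1/2
α' = m·α / (1 − (1−m)·α)
   = 1/2 × 0.571 / (1 − (1 − 1/2) × 0.571)
   = 0.2855 / 0.7145 = 0.400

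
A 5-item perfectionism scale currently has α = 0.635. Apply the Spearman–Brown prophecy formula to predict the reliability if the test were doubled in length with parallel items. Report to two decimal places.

Length factor m = 2
α' = m·α / (1 + (m−1)·α)
   = 2 × 0.635 / (1 + (2 − 1) × 0.635)
   = 1.2700 / 1.6350 = 0.78

predicted reliability = 0.78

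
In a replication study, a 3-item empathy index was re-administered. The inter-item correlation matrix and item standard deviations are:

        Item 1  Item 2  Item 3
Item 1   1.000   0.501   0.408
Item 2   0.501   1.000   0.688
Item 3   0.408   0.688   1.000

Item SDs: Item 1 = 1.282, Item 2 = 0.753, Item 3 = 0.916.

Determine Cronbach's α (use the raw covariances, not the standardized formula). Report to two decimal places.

Σσ²ᵢ = 1.282² + 0.753² + 0.916² = 3.0496
Covariances σ_ij = r_ij · s_i · s_j:
  σ(Item 1,Item 2) = 0.501 × 1.282 × 0.753 = 0.4836
  σ(Item 1,Item 3) = 0.408 × 1.282 × 0.916 = 0.4791
  σ(Item 2,Item 3) = 0.688 × 0.753 × 0.916 = 0.4745
σ²_T = Σσ²ᵢ + 2·Σσ_ij = 3.0496 + 2 × 1.4372 = 5.9240
α = (3/2)·(1 − 3.0496/5.9240) = 0.73

Cronbach's α = 0.73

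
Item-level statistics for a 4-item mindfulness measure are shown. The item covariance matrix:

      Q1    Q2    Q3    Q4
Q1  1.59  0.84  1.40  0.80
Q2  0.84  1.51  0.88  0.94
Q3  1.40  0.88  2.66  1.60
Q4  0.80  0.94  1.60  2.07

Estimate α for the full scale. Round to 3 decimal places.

α = 0.830

ΣVar(i) = 1.59 + 1.51 + 2.66 + 2.07 = 7.83
Sum of off-diagonal covariances = 6.46
σ²_total = 7.83 + 2 × 6.46 = 20.75
α = (k/(k−1))·(1 − ΣVar(i)/σ²_total) = (4/3)·(1 − 7.83/20.75) = 0.830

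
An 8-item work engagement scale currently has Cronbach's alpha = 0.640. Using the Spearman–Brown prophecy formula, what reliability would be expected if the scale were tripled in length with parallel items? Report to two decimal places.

Length factor m = 3
α' = m·α / (1 + (m−1)·α)
   = 3 × 0.640 / (1 + (3 − 1) × 0.640)
   = 1.9200 / 2.2800 = 0.84

predicted reliability = 0.84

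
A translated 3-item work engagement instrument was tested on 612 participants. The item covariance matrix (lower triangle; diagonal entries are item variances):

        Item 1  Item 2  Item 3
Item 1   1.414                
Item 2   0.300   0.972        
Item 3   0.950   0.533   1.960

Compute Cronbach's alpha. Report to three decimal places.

ΣVar(i) = 1.414 + 0.972 + 1.960 = 4.346
Σ_{i<j} σ_ij = 1.783
Var(T) = 4.346 + 2 × 1.783 = 7.912
α = (k/(k−1))·(1 − ΣVar(i)/Var(T)) = (3/2)·(1 − 4.346/7.912) = 0.676

α = 0.676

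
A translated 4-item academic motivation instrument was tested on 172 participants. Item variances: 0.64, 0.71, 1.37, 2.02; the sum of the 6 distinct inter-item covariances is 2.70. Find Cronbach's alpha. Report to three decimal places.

Σσᵢ² = 0.64 + 0.71 + 1.37 + 2.02 = 4.74
Sum of distinct covariances = 2.70
σ²_T = Σσᵢ² + 2·Σcov = 4.74 + 2 × 2.70 = 10.14
α = (4/3)·(1 − 4.74/10.14) = 0.710

α = 0.710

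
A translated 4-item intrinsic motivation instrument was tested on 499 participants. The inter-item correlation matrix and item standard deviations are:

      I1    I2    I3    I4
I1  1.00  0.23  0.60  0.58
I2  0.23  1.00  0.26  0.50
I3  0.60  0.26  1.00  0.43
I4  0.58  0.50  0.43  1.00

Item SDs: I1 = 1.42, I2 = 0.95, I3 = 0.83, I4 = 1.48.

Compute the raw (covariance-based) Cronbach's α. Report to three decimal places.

Σσ²ᵢ = 1.42² + 0.95² + 0.83² + 1.48² = 5.7982
Covariances σ_ij = r_ij · s_i · s_j:
  σ(I1,I2) = 0.23 × 1.42 × 0.95 = 0.3103
  σ(I1,I3) = 0.60 × 1.42 × 0.83 = 0.7072
  σ(I1,I4) = 0.58 × 1.42 × 1.48 = 1.2189
  σ(I2,I3) = 0.26 × 0.95 × 0.83 = 0.2050
  σ(I2,I4) = 0.50 × 0.95 × 1.48 = 0.7030
  σ(I3,I4) = 0.43 × 0.83 × 1.48 = 0.5282
σ²_T = Σσ²ᵢ + 2·Σσ_ij = 5.7982 + 2 × 3.6726 = 13.1434
α = (4/3)·(1 − 5.7982/13.1434) = 0.745

Cronbach's α = 0.745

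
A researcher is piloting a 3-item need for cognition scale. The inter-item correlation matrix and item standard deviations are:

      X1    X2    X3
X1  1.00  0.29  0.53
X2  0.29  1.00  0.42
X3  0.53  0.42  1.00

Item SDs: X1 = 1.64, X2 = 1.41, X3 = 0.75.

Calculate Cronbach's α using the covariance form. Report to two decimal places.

Σσ²ᵢ = 1.64² + 1.41² + 0.75² = 5.2402
Covariances σ_ij = r_ij · s_i · s_j:
  σ(X1,X2) = 0.29 × 1.64 × 1.41 = 0.6706
  σ(X1,X3) = 0.53 × 1.64 × 0.75 = 0.6519
  σ(X2,X3) = 0.42 × 1.41 × 0.75 = 0.4441
σ²_T = Σσ²ᵢ + 2·Σσ_ij = 5.2402 + 2 × 1.7666 = 8.7734
α = (3/2)·(1 − 5.2402/8.7734) = 0.60

α = 0.60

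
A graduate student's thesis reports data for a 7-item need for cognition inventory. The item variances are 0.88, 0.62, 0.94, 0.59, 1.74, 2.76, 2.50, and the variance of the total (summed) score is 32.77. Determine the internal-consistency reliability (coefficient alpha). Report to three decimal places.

Σσ²ᵢ = 0.88 + 0.62 + 0.94 + 0.59 + 1.74 + 2.76 + 2.50 = 10.03
α = (k/(k−1))·(1 − Σσ²ᵢ/total variance) = (7/6)·(1 − 10.03/32.77) = 0.810

coefficient alpha = 0.810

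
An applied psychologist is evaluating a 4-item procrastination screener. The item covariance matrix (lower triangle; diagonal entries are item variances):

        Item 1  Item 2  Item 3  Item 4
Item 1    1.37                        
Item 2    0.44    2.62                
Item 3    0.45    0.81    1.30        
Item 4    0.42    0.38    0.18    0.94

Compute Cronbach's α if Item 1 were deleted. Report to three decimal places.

Remaining items: Item 2, Item 3, Item 4 (k = 3).
Σσ²ᵢ = 2.62 + 1.30 + 0.94 = 4.86
σ²_T = 4.86 + 2 × 1.37 = 7.60
α (item deleted) = (3/2)·(1 − 4.86/7.60) = 0.541

Cronbach's α = 0.541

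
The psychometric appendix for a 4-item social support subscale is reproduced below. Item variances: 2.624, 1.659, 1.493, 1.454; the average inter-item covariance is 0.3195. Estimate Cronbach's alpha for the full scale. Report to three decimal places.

Σσᵢ² = 2.624 + 1.659 + 1.493 + 1.454 = 7.230
Sum of the 6 distinct covariances = 6 × 0.3195 = 1.9170
total variance = Σσᵢ² + 2·Σcov = 7.230 + 2 × 1.9170 = 11.0640
α = (4/3)·(1 − 7.230/11.0640) = 0.462

α = 0.462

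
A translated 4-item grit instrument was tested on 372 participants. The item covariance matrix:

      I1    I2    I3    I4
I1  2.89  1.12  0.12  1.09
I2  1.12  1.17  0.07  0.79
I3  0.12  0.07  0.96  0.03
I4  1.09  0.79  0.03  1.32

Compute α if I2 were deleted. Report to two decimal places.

Remaining items: I1, I3, I4 (k = 3).
Σσᵢ² = 2.89 + 0.96 + 1.32 = 5.17
total variance = 5.17 + 2 × 1.24 = 7.65
α (item deleted) = (3/2)·(1 − 5.17/7.65) = 0.49

α = 0.49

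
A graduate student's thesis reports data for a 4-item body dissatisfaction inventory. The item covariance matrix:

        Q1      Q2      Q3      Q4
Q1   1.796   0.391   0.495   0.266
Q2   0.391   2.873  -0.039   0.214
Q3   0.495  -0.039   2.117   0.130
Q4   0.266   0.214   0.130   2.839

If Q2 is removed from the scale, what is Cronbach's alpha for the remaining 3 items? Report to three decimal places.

Cronbach's alpha = 0.313

Remaining items: Q1, Q3, Q4 (k = 3).
Σσᵢ² = 1.796 + 2.117 + 2.839 = 6.752
Var(T) = 6.752 + 2 × 0.891 = 8.534
α (item deleted) = (3/2)·(1 − 6.752/8.534) = 0.313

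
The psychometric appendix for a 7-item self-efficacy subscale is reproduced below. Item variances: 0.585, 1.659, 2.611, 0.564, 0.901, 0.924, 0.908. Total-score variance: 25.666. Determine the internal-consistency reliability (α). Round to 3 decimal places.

α = 0.796

ΣVar(i) = 0.585 + 1.659 + 2.611 + 0.564 + 0.901 + 0.924 + 0.908 = 8.152
α = (k/(k−1))·(1 − ΣVar(i)/σ²_total) = (7/6)·(1 − 8.152/25.666) = 0.796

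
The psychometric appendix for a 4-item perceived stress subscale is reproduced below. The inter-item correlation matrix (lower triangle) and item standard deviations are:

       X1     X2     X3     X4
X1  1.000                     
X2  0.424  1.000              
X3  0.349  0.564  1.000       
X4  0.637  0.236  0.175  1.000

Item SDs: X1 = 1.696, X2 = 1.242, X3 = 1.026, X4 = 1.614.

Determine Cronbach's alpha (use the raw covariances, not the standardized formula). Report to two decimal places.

Cronbach's alpha = 0.72

Σσ²ᵢ = 1.696² + 1.242² + 1.026² + 1.614² = 8.0767
Covariances σ_ij = r_ij · s_i · s_j:
  σ(X1,X2) = 0.424 × 1.696 × 1.242 = 0.8931
  σ(X1,X3) = 0.349 × 1.696 × 1.026 = 0.6073
  σ(X1,X4) = 0.637 × 1.696 × 1.614 = 1.7437
  σ(X2,X3) = 0.564 × 1.242 × 1.026 = 0.7187
  σ(X2,X4) = 0.236 × 1.242 × 1.614 = 0.4731
  σ(X3,X4) = 0.175 × 1.026 × 1.614 = 0.2898
σ²_T = Σσ²ᵢ + 2·Σσ_ij = 8.0767 + 2 × 4.7257 = 17.5281
α = (4/3)·(1 − 8.0767/17.5281) = 0.72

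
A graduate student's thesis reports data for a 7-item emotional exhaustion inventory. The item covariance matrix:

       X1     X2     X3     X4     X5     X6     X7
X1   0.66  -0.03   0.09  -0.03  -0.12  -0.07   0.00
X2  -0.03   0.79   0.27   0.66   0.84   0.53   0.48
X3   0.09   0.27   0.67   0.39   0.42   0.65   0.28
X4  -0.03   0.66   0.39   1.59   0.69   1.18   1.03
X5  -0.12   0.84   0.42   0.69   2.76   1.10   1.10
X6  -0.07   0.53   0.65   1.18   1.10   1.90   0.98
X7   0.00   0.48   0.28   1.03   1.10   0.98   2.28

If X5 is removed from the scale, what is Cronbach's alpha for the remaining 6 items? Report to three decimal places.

Remaining items: X1, X2, X3, X4, X6, X7 (k = 6).
sum of item variances = 0.66 + 0.79 + 0.67 + 1.59 + 1.90 + 2.28 = 7.89
σ²_total = 7.89 + 2 × 6.41 = 20.71
α (item deleted) = (6/5)·(1 − 7.89/20.71) = 0.743

Cronbach's alpha = 0.743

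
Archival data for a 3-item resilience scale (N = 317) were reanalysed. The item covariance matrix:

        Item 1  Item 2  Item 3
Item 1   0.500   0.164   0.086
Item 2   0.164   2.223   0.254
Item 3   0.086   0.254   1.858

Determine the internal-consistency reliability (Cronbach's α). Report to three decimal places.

Σσ²ᵢ = 0.500 + 2.223 + 1.858 = 4.581
Sum of off-diagonal covariances = 0.504
σ²_T = 4.581 + 2 × 0.504 = 5.589
α = (k/(k−1))·(1 − Σσ²ᵢ/σ²_T) = (3/2)·(1 − 4.581/5.589) = 0.271

Cronbach's α = 0.271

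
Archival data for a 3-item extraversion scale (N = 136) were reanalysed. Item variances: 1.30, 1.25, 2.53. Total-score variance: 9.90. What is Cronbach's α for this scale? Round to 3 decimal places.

Cronbach's α = 0.730

sum of item variances = 1.30 + 1.25 + 2.53 = 5.08
α = (k/(k−1))·(1 − sum of item variances/total variance) = (3/2)·(1 − 5.08/9.90) = 0.730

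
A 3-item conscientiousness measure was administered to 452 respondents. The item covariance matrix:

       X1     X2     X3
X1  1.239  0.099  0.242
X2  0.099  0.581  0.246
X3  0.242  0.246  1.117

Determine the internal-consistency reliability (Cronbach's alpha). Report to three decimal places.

α = 0.428

Σσᵢ² = 1.239 + 0.581 + 1.117 = 2.937
Σ_{i<j} σ_ij = 0.587
σ²_total = 2.937 + 2 × 0.587 = 4.111
α = (k/(k−1))·(1 − Σσᵢ²/σ²_total) = (3/2)·(1 − 2.937/4.111) = 0.428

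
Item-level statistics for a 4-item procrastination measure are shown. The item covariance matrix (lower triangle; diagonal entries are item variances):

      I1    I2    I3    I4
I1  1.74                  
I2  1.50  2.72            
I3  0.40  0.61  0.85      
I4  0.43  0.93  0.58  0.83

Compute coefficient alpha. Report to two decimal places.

α = 0.79

Σσ²ᵢ = 1.74 + 2.72 + 0.85 + 0.83 = 6.14
Sum of the distinct covariances = 4.45
total variance = 6.14 + 2 × 4.45 = 15.04
α = (k/(k−1))·(1 − Σσ²ᵢ/total variance) = (4/3)·(1 − 6.14/15.04) = 0.79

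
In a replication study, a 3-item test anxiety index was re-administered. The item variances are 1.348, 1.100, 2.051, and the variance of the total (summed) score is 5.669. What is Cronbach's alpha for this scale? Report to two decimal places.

α = 0.31

ΣVar(i) = 1.348 + 1.100 + 2.051 = 4.499
α = (k/(k−1))·(1 − ΣVar(i)/σ²_T) = (3/2)·(1 − 4.499/5.669) = 0.31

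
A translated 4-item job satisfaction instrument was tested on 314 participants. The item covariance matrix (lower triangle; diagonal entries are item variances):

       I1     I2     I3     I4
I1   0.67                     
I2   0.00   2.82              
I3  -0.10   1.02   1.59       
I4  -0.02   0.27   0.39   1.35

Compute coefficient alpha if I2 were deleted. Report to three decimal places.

Remaining items: I1, I3, I4 (k = 3).
ΣVar(i) = 0.67 + 1.59 + 1.35 = 3.61
Var(T) = 3.61 + 2 × 0.27 = 4.15
α (item deleted) = (3/2)·(1 − 3.61/4.15) = 0.195

coefficient alpha = 0.195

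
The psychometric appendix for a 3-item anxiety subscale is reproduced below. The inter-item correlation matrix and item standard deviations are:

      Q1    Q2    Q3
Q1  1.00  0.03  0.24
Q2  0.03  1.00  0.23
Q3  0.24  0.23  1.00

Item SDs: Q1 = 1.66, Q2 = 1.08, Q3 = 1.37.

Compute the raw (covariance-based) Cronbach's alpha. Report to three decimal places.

Σσ²ᵢ = 1.66² + 1.08² + 1.37² = 5.7989
Covariances σ_ij = r_ij · s_i · s_j:
  σ(Q1,Q2) = 0.03 × 1.66 × 1.08 = 0.0538
  σ(Q1,Q3) = 0.24 × 1.66 × 1.37 = 0.5458
  σ(Q2,Q3) = 0.23 × 1.08 × 1.37 = 0.3403
σ²_T = Σσ²ᵢ + 2·Σσ_ij = 5.7989 + 2 × 0.9399 = 7.6787
α = (3/2)·(1 − 5.7989/7.6787) = 0.367

α = 0.367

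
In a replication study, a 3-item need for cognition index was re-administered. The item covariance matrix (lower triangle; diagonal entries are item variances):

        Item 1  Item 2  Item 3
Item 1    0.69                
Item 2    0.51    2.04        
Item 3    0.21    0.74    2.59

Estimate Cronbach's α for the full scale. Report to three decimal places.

Cronbach's α = 0.532

Σσᵢ² = 0.69 + 2.04 + 2.59 = 5.32
Σ_{i<j} σ_ij = 1.46
Var(T) = 5.32 + 2 × 1.46 = 8.24
α = (k/(k−1))·(1 − Σσᵢ²/Var(T)) = (3/2)·(1 − 5.32/8.24) = 0.532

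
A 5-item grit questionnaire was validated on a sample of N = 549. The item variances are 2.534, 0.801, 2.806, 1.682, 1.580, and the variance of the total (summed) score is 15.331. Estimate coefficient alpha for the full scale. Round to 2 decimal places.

Σσ²ᵢ = 2.534 + 0.801 + 2.806 + 1.682 + 1.580 = 9.403
α = (k/(k−1))·(1 − Σσ²ᵢ/σ²_total) = (5/4)·(1 − 9.403/15.331) = 0.48

α = 0.48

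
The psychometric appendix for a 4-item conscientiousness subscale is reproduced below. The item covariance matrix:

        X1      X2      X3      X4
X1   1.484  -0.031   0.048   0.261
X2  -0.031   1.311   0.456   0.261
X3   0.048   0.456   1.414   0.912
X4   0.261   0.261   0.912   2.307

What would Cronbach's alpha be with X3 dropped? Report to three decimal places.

α = 0.242

Remaining items: X1, X2, X4 (k = 3).
ΣVar(i) = 1.484 + 1.311 + 2.307 = 5.102
σ²_total = 5.102 + 2 × 0.491 = 6.084
α (item deleted) = (3/2)·(1 − 5.102/6.084) = 0.242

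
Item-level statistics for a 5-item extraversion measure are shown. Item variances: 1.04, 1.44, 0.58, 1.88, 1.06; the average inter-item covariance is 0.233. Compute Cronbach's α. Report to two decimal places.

Cronbach's α = 0.55

ΣVar(i) = 1.04 + 1.44 + 0.58 + 1.88 + 1.06 = 6.00
Sum of the 10 distinct covariances = 10 × 0.233 = 2.330
Var(T) = ΣVar(i) + 2·Σcov = 6.00 + 2 × 2.330 = 10.660
α = (5/4)·(1 − 6.00/10.660) = 0.55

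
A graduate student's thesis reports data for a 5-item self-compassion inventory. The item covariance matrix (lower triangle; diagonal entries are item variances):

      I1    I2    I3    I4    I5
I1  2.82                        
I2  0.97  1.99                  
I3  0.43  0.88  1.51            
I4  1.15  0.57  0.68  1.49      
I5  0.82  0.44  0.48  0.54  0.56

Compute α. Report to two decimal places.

α = 0.78

Σσᵢ² = 2.82 + 1.99 + 1.51 + 1.49 + 0.56 = 8.37
Sum of the distinct covariances = 6.96
total variance = 8.37 + 2 × 6.96 = 22.29
α = (k/(k−1))·(1 − Σσᵢ²/total variance) = (5/4)·(1 − 8.37/22.29) = 0.78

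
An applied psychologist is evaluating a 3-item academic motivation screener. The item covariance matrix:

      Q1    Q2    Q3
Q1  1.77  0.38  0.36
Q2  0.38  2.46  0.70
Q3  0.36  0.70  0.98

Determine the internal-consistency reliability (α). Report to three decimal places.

Σσ²ᵢ = 1.77 + 2.46 + 0.98 = 5.21
Σ_{i<j} σ_ij = 1.44
total variance = 5.21 + 2 × 1.44 = 8.09
α = (k/(k−1))·(1 − Σσ²ᵢ/total variance) = (3/2)·(1 − 5.21/8.09) = 0.534

α = 0.534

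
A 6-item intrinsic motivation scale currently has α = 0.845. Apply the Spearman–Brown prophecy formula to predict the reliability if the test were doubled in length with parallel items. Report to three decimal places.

Length factor m = 2
α' = m·α / (1 + (m−1)·α)
   = 2 × 0.845 / (1 + (2 − 1) × 0.845)
   = 1.6900 / 1.8450 = 0.916

predicted reliability = 0.916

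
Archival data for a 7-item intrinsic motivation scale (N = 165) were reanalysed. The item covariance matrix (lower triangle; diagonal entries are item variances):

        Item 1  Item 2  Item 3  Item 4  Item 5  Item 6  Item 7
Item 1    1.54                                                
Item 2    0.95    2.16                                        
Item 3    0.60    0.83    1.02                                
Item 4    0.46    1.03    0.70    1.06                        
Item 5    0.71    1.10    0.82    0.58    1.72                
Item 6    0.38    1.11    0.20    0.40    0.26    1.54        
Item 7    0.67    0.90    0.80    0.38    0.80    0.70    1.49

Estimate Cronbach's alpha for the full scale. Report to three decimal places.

Σσ²ᵢ = 1.54 + 2.16 + 1.02 + 1.06 + 1.72 + 1.54 + 1.49 = 10.53
Sum of the distinct covariances = 14.38
Var(T) = 10.53 + 2 × 14.38 = 39.29
α = (k/(k−1))·(1 − Σσ²ᵢ/Var(T)) = (7/6)·(1 − 10.53/39.29) = 0.854

α = 0.854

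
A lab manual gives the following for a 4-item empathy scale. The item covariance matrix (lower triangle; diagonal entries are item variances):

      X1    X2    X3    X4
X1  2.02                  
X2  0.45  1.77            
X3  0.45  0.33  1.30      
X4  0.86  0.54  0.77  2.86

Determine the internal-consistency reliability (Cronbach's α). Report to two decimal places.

Cronbach's α = 0.61

ΣVar(i) = 2.02 + 1.77 + 1.30 + 2.86 = 7.95
Sum of off-diagonal covariances = 3.40
σ²_total = 7.95 + 2 × 3.40 = 14.75
α = (k/(k−1))·(1 − ΣVar(i)/σ²_total) = (4/3)·(1 − 7.95/14.75) = 0.61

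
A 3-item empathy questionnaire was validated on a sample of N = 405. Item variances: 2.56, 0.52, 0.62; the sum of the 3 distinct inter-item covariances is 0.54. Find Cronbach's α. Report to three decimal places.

Cronbach's α = 0.339

Σσ²ᵢ = 2.56 + 0.52 + 0.62 = 3.70
Sum of distinct covariances = 0.54
σ²_T = Σσ²ᵢ + 2·Σcov = 3.70 + 2 × 0.54 = 4.78
α = (3/2)·(1 − 3.70/4.78) = 0.339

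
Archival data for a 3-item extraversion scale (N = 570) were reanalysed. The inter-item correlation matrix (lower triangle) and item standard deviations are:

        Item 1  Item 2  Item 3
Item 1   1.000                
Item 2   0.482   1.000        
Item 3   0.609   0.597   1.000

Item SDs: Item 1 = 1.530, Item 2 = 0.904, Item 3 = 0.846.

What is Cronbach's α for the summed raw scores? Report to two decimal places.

Cronbach's α = 0.75

Σσ²ᵢ = 1.530² + 0.904² + 0.846² = 3.8738
Covariances σ_ij = r_ij · s_i · s_j:
  σ(Item 1,Item 2) = 0.482 × 1.530 × 0.904 = 0.6667
  σ(Item 1,Item 3) = 0.609 × 1.530 × 0.846 = 0.7883
  σ(Item 2,Item 3) = 0.597 × 0.904 × 0.846 = 0.4566
σ²_T = Σσ²ᵢ + 2·Σσ_ij = 3.8738 + 2 × 1.9116 = 7.6970
α = (3/2)·(1 − 3.8738/7.6970) = 0.75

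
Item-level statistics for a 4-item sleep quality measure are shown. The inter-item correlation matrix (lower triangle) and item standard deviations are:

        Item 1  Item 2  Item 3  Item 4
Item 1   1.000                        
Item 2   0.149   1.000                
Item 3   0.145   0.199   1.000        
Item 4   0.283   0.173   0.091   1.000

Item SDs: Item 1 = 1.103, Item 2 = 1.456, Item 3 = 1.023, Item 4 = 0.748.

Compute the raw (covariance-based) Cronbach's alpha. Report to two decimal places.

α = 0.43

Σσ²ᵢ = 1.103² + 1.456² + 1.023² + 0.748² = 4.9426
Covariances σ_ij = r_ij · s_i · s_j:
  σ(Item 1,Item 2) = 0.149 × 1.103 × 1.456 = 0.2393
  σ(Item 1,Item 3) = 0.145 × 1.103 × 1.023 = 0.1636
  σ(Item 1,Item 4) = 0.283 × 1.103 × 0.748 = 0.2335
  σ(Item 2,Item 3) = 0.199 × 1.456 × 1.023 = 0.2964
  σ(Item 2,Item 4) = 0.173 × 1.456 × 0.748 = 0.1884
  σ(Item 3,Item 4) = 0.091 × 1.023 × 0.748 = 0.0696
σ²_T = Σσ²ᵢ + 2·Σσ_ij = 4.9426 + 2 × 1.1908 = 7.3242
α = (4/3)·(1 − 4.9426/7.3242) = 0.43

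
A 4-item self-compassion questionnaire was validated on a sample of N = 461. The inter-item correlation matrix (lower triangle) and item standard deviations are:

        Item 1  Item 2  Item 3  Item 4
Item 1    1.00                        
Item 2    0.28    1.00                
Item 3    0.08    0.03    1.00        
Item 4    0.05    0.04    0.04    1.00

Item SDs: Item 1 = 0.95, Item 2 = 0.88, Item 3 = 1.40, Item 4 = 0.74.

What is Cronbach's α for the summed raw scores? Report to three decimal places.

Cronbach's α = 0.249

Σσ²ᵢ = 0.95² + 0.88² + 1.40² + 0.74² = 4.1845
Covariances σ_ij = r_ij · s_i · s_j:
  σ(Item 1,Item 2) = 0.28 × 0.95 × 0.88 = 0.2341
  σ(Item 1,Item 3) = 0.08 × 0.95 × 1.40 = 0.1064
  σ(Item 1,Item 4) = 0.05 × 0.95 × 0.74 = 0.0352
  σ(Item 2,Item 3) = 0.03 × 0.88 × 1.40 = 0.0370
  σ(Item 2,Item 4) = 0.04 × 0.88 × 0.74 = 0.0260
  σ(Item 3,Item 4) = 0.04 × 1.40 × 0.74 = 0.0414
σ²_T = Σσ²ᵢ + 2·Σσ_ij = 4.1845 + 2 × 0.4801 = 5.1447
α = (4/3)·(1 − 4.1845/5.1447) = 0.249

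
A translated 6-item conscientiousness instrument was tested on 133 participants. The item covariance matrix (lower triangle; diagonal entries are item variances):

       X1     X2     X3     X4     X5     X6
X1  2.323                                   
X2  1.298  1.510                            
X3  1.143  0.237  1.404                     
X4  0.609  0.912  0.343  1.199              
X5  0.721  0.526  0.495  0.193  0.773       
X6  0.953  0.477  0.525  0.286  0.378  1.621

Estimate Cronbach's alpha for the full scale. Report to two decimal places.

Σσ²ᵢ = 2.323 + 1.510 + 1.404 + 1.199 + 0.773 + 1.621 = 8.830
Sum of off-diagonal covariances = 9.096
σ²_total = 8.830 + 2 × 9.096 = 27.022
α = (k/(k−1))·(1 − Σσ²ᵢ/σ²_total) = (6/5)·(1 − 8.830/27.022) = 0.81

Cronbach's alpha = 0.81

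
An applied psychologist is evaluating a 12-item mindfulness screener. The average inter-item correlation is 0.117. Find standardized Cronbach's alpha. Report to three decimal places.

standardized Cronbach's alpha = 0.614

Standardized α = k·r̄ / (1 + (k−1)·r̄) = 12 × 0.117 / (1 + 11 × 0.117)
  = 1.4040 / 2.2870 = 0.614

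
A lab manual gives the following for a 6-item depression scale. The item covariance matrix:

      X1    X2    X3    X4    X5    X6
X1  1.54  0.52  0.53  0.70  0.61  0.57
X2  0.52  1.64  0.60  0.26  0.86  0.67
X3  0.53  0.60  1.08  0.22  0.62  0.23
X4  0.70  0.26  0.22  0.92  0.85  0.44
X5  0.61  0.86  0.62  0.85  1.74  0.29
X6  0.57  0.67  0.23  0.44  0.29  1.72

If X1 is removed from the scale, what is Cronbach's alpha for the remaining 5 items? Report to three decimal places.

Remaining items: X2, X3, X4, X5, X6 (k = 5).
Σσ²ᵢ = 1.64 + 1.08 + 0.92 + 1.74 + 1.72 = 7.10
total variance = 7.10 + 2 × 5.04 = 17.18
α (item deleted) = (5/4)·(1 − 7.10/17.18) = 0.733

Cronbach's alpha = 0.733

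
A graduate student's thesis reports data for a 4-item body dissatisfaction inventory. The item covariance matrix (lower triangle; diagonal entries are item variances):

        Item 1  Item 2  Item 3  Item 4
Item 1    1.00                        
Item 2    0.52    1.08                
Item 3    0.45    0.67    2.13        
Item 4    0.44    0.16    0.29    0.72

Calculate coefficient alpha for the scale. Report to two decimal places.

Σσᵢ² = 1.00 + 1.08 + 2.13 + 0.72 = 4.93
Σ_{i<j} σ_ij = 2.53
σ²_total = 4.93 + 2 × 2.53 = 9.99
α = (k/(k−1))·(1 − Σσᵢ²/σ²_total) = (4/3)·(1 − 4.93/9.99) = 0.68

α = 0.68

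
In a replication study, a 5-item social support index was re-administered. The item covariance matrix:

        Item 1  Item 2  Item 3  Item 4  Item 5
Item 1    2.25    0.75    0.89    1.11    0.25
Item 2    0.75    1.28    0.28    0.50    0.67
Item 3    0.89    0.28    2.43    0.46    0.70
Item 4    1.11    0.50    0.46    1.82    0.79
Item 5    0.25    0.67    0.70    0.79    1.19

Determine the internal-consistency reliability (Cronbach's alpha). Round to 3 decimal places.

α = 0.735

Σσ²ᵢ = 2.25 + 1.28 + 2.43 + 1.82 + 1.19 = 8.97
Sum of off-diagonal covariances = 6.40
σ²_T = 8.97 + 2 × 6.40 = 21.77
α = (k/(k−1))·(1 − Σσ²ᵢ/σ²_T) = (5/4)·(1 − 8.97/21.77) = 0.735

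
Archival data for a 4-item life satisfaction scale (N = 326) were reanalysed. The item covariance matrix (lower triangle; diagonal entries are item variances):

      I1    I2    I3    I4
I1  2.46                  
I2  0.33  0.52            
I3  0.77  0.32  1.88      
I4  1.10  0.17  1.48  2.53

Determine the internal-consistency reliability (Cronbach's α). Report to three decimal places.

sum of item variances = 2.46 + 0.52 + 1.88 + 2.53 = 7.39
Sum of off-diagonal covariances = 4.17
σ²_T = 7.39 + 2 × 4.17 = 15.73
α = (k/(k−1))·(1 − sum of item variances/σ²_T) = (4/3)·(1 − 7.39/15.73) = 0.707

Cronbach's α = 0.707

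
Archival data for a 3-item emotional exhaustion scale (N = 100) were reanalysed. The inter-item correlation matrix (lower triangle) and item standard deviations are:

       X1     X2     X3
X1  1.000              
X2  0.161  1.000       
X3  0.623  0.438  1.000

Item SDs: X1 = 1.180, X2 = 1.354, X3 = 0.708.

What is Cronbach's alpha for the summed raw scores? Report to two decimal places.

α = 0.59

Σσ²ᵢ = 1.180² + 1.354² + 0.708² = 3.7270
Covariances σ_ij = r_ij · s_i · s_j:
  σ(X1,X2) = 0.161 × 1.180 × 1.354 = 0.2572
  σ(X1,X3) = 0.623 × 1.180 × 0.708 = 0.5205
  σ(X2,X3) = 0.438 × 1.354 × 0.708 = 0.4199
σ²_T = Σσ²ᵢ + 2·Σσ_ij = 3.7270 + 2 × 1.1976 = 6.1222
α = (3/2)·(1 − 3.7270/6.1222) = 0.59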